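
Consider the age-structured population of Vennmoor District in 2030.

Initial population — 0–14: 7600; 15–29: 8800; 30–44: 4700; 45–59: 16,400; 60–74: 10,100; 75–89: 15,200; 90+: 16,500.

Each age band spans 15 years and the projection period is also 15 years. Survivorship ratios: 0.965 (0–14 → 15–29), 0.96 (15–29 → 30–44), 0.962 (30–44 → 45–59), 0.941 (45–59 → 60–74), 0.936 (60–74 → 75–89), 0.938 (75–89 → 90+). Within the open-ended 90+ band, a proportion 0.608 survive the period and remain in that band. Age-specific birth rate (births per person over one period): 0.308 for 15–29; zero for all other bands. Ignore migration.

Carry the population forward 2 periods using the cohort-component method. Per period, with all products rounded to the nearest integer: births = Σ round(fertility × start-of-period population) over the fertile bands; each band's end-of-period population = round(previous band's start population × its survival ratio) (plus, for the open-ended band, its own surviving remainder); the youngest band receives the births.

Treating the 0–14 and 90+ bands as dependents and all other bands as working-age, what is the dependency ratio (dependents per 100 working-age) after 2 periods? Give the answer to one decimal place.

Call the groups 1 to 7, youngest first.
[period 1]
Births: 8800 × 0.308 = 2710
Group 2: 7600 × 0.965 = 7334
Group 3: 8800 × 0.96 = 8448
Group 4: 4700 × 0.962 = 4521
Group 5: 16400 × 0.941 = 15432
Group 6: 10100 × 0.936 = 9454
Group 7: 15200 × 0.938 + 16500 × 0.608 = 14258 + 10032 = 24290
→ [2710, 7334, 8448, 4521, 15432, 9454, 24290]
[period 2]
Births: 7334 × 0.308 = 2259
Group 2: 2710 × 0.965 = 2615
Group 3: 7334 × 0.96 = 7041
Group 4: 8448 × 0.962 = 8127
Group 5: 4521 × 0.941 = 4254
Group 6: 15432 × 0.936 = 14444
Group 7: 9454 × 0.938 + 24290 × 0.608 = 8868 + 14768 = 23636
→ [2259, 2615, 7041, 8127, 4254, 14444, 23636]
Dependents (band 0–14 + band 90+) = 2259 + 23636 = 25895; working-age = 36481; ratio = 25895/36481 × 100 = 71.0

71.0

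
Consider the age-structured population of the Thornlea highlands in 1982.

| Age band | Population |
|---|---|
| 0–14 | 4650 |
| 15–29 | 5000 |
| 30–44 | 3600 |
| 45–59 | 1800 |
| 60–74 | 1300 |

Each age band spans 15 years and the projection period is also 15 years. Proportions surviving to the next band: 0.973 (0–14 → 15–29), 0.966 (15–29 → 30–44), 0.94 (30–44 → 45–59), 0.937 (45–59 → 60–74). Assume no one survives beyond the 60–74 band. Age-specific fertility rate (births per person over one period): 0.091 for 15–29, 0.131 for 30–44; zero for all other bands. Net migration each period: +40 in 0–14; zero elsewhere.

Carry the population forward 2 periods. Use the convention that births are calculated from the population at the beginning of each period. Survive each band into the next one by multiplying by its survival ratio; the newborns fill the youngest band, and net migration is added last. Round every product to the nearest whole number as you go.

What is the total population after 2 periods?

(Groups numbered youngest = 1 to oldest = 5.)
Period 1.
Births: 5000 × 0.091 = 455 ; 3600 × 0.131 = 472 → 927
Group 2: 4650 × 0.973 = 4524
Group 3: 5000 × 0.966 = 4830
Group 4: 3600 × 0.94 = 3384
Group 5: 1800 × 0.937 = 1687
Net migration: Group 1 + 40 → 967
End of period: [967, 4524, 4830, 3384, 1687]
Period 2.
Births: 4524 × 0.091 = 412 ; 4830 × 0.131 = 633 → 1045
Group 2: 967 × 0.973 = 941
Group 3: 4524 × 0.966 = 4370
Group 4: 4830 × 0.94 = 4540
Group 5: 3384 × 0.937 = 3171
Net migration: Group 1 + 40 → 1085
End of period: [1085, 941, 4370, 4540, 3171]
Total after period 2: 1085 + 941 + 4370 + 4540 + 3171 = 14107

14107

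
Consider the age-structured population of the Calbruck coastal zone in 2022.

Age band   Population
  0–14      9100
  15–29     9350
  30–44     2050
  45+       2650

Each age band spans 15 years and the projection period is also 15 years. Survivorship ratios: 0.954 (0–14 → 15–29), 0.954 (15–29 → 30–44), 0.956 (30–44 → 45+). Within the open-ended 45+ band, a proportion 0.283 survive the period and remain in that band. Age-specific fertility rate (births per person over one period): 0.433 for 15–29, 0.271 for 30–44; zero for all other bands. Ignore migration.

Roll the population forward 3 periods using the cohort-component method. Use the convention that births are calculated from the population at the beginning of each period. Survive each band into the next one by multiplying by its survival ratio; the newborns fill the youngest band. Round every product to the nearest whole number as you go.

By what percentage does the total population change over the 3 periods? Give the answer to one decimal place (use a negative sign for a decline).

7.0

Call the bands 1 to 4, youngest first.
Period 1:
Births: 9350 × 0.433 = 4049 ; 2050 × 0.271 = 556 → total 4605
Band 2: 9100 × 0.954 = 8681
Band 3: 9350 × 0.954 = 8920
Band 4: 2050 × 0.956 + 2650 × 0.283 = 1960 + 750 = 2710
Population now: 0–14=4605, 15–29=8681, 30–44=8920, 45+=2710
Period 2:
Births: 8681 × 0.433 = 3759 ; 8920 × 0.271 = 2417 → total 6176
Band 2: 4605 × 0.954 = 4393
Band 3: 8681 × 0.954 = 8282
Band 4: 8920 × 0.956 + 2710 × 0.283 = 8528 + 767 = 9295
Population now: 0–14=6176, 15–29=4393, 30–44=8282, 45+=9295
Period 3:
Births: 4393 × 0.433 = 1902 ; 8282 × 0.271 = 2244 → total 4146
Band 2: 6176 × 0.954 = 5892
Band 3: 4393 × 0.954 = 4191
Band 4: 8282 × 0.956 + 9295 × 0.283 = 7918 + 2630 = 10548
Population now: 0–14=4146, 15–29=5892, 30–44=4191, 45+=10548
Total: 23150 → 24777; change = 1627; percentage change = 7.0%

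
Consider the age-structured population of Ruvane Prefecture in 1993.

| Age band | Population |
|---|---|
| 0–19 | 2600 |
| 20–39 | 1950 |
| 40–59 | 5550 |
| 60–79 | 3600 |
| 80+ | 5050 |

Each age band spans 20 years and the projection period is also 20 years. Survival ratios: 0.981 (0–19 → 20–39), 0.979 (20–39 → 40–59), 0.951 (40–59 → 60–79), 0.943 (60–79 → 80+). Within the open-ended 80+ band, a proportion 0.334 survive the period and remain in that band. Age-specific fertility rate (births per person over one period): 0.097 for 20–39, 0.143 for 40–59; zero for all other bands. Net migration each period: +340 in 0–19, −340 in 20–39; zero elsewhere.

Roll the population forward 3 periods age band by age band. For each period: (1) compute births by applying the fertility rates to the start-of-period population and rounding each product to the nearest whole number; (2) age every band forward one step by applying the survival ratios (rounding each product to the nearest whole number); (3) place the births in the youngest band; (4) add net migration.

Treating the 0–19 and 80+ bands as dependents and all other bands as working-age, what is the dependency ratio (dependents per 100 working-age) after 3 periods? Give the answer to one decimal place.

Call the bands 1 to 5, youngest first.
— Period 1 —
Births: 1950 × 0.097 = 189, 5550 × 0.143 = 794 ⇒ total 983
Band 2: 2600 × 0.981 = 2551
Band 3: 1950 × 0.979 = 1909
Band 4: 5550 × 0.951 = 5278
Band 5: 3600 × 0.943 + 5050 × 0.334 = 3395 + 1687 = 5082
Net migration: Band 1 + 340 → 1323; Band 2 − 340 → 2211
End of period: [1323, 2211, 1909, 5278, 5082]
— Period 2 —
Births: 2211 × 0.097 = 214, 1909 × 0.143 = 273 ⇒ total 487
Band 2: 1323 × 0.981 = 1298
Band 3: 2211 × 0.979 = 2165
Band 4: 1909 × 0.951 = 1815
Band 5: 5278 × 0.943 + 5082 × 0.334 = 4977 + 1697 = 6674
Net migration: Band 1 + 340 → 827; Band 2 − 340 → 958
End of period: [827, 958, 2165, 1815, 6674]
— Period 3 —
Births: 958 × 0.097 = 93, 2165 × 0.143 = 310 ⇒ total 403
Band 2: 827 × 0.981 = 811
Band 3: 958 × 0.979 = 938
Band 4: 2165 × 0.951 = 2059
Band 5: 1815 × 0.943 + 6674 × 0.334 = 1712 + 2229 = 3941
Net migration: Band 1 + 340 → 743; Band 2 − 340 → 471
End of period: [743, 471, 938, 2059, 3941]
Dependents (band 0–19 + band 80+) = 743 + 3941 = 4684; working-age = 3468; ratio = 4684/3468 × 100 = 135.1

135.1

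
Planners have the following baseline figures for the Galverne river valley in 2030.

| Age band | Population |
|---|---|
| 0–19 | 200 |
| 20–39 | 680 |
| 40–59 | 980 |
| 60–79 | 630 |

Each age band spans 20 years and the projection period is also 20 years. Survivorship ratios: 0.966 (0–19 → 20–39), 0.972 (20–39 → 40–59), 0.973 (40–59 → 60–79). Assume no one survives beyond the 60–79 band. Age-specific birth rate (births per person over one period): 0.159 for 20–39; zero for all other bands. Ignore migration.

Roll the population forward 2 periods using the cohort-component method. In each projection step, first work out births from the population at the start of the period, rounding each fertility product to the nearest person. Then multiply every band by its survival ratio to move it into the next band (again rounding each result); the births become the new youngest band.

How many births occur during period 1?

[period 1]
Births: 680 * 0.159 = 108
20–39: 200 * 0.966 = 193
40–59: 680 * 0.972 = 661
60–79: 980 * 0.973 = 954
→ [108, 193, 661, 954]

108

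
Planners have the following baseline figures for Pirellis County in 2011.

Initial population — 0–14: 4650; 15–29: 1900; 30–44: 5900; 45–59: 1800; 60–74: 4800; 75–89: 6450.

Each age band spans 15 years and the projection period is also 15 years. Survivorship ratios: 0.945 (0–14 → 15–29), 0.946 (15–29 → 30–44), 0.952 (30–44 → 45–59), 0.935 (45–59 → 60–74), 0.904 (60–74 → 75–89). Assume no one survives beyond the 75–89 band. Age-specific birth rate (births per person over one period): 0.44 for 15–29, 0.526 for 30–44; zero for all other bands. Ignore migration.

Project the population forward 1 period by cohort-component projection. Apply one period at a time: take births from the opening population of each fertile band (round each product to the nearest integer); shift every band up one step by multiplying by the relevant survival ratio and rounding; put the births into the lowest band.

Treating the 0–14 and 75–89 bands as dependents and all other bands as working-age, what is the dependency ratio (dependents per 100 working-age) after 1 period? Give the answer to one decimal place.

Let band 1 be 0–14 through band 6 = 75–89.
[period 1]
Births: 1900 * 0.44 = 836 ; 5900 * 0.526 = 3103 → 3939
Band 2: 4650 * 0.945 = 4394
Band 3: 1900 * 0.946 = 1797
Band 4: 5900 * 0.952 = 5617
Band 5: 1800 * 0.935 = 1683
Band 6: 4800 * 0.904 = 4339
Giving 3939 / 4394 / 1797 / 5617 / 1683 / 4339.
Dependents (band 0–14 + band 75–89) = 3939 + 4339 = 8278; working-age = 13491; ratio = 8278/13491 × 100 = 61.4

61.4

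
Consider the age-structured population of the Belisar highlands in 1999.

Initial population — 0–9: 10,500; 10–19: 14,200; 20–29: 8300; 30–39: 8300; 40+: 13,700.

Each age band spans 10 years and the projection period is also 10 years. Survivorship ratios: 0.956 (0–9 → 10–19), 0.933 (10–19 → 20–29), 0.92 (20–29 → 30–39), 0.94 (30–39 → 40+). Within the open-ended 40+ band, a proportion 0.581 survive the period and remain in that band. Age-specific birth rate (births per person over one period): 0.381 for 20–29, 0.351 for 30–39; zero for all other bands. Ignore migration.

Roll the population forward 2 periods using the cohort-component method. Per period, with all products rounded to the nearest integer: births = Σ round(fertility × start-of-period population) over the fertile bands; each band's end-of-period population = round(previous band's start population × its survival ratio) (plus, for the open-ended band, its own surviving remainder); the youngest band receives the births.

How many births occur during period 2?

Period 1.
Births: 8300 × 0.381 = 3162 ; 8300 × 0.351 = 2913 ⇒ total 6075
10–19: 10500 × 0.956 = 10038
20–29: 14200 × 0.933 = 13249
30–39: 8300 × 0.92 = 7636
40+: 8300 × 0.94 + 13700 × 0.581 = 7802 + 7960 = 15762
→ [6075, 10038, 13249, 7636, 15762]
Period 2.
Births: 13249 × 0.381 = 5048 ; 7636 × 0.351 = 2680 ⇒ total 7728
10–19: 6075 × 0.956 = 5808
20–29: 10038 × 0.933 = 9365
30–39: 13249 × 0.92 = 12189
40+: 7636 × 0.94 + 15762 × 0.581 = 7178 + 9158 = 16336
→ [7728, 5808, 9365, 12189, 16336]

7728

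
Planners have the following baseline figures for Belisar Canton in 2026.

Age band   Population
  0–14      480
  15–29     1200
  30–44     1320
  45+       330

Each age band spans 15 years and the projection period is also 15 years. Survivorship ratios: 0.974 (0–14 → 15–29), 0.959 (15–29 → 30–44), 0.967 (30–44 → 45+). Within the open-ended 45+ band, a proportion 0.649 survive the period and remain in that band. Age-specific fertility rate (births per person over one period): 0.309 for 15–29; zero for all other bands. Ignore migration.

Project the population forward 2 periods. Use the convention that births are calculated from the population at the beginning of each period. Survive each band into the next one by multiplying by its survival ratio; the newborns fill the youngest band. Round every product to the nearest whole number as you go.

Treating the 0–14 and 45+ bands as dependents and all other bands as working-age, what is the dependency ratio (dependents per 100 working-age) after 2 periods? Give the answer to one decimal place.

Period 1.
Births: 1200 × 0.309 = 371
15–29: 480 × 0.974 = 468
30–44: 1200 × 0.959 = 1151
45+: 1320 × 0.967 + 330 × 0.649 = 1276 + 214 = 1490
→ [371, 468, 1151, 1490]
Period 2.
Births: 468 × 0.309 = 145
15–29: 371 × 0.974 = 361
30–44: 468 × 0.959 = 449
45+: 1151 × 0.967 + 1490 × 0.649 = 1113 + 967 = 2080
→ [145, 361, 449, 2080]
Dependents (band 0–14 + band 45+) = 145 + 2080 = 2225; working-age = 810; ratio = 2225/810 × 100 = 274.7

274.7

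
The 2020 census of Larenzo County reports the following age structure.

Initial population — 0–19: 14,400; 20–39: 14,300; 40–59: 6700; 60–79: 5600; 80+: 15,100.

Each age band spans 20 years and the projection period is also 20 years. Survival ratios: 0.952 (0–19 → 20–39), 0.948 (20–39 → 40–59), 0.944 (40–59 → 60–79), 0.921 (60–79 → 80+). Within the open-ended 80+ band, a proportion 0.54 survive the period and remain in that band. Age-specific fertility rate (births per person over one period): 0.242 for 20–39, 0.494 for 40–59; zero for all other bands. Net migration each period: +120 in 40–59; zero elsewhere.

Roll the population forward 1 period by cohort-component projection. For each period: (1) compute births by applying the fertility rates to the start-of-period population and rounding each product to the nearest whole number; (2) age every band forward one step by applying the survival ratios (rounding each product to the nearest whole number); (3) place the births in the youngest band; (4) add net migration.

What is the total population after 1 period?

53793

After projecting period 1:
Births: 14300 * 0.242 = 3461, 6700 * 0.494 = 3310 ⇒ total 6771
20–39: 14400 * 0.952 = 13709
40–59: 14300 * 0.948 = 13556
60–79: 6700 * 0.944 = 6325
80+: 5600 * 0.921 + 15100 * 0.54 = 5158 + 8154 = 13312
Net migration: 40–59 + 120 → 13676
Giving 6771 / 13709 / 13676 / 6325 / 13312.
Total after period 1: 6771 + 13709 + 13676 + 6325 + 13312 = 53793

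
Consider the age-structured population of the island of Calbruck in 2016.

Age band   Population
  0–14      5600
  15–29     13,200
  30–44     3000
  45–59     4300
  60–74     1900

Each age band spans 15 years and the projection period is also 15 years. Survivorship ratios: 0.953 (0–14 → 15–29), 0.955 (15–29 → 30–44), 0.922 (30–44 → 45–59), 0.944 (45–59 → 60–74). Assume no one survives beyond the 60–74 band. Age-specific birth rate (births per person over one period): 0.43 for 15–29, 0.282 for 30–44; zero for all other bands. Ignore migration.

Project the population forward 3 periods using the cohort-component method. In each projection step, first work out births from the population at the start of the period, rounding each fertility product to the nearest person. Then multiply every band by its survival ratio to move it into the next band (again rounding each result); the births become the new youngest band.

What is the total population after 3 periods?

Numbering the bands 1..5 from youngest to oldest:
— Period 1 —
Births: 13200 * 0.43 = 5676 ; 3000 * 0.282 = 846 ⇒ total 6522
Band 2: 5600 * 0.953 = 5337
Band 3: 13200 * 0.955 = 12606
Band 4: 3000 * 0.922 = 2766
Band 5: 4300 * 0.944 = 4059
End of period: [6522, 5337, 12606, 2766, 4059]
— Period 2 —
Births: 5337 * 0.43 = 2295 ; 12606 * 0.282 = 3555 ⇒ total 5850
Band 2: 6522 * 0.953 = 6215
Band 3: 5337 * 0.955 = 5097
Band 4: 12606 * 0.922 = 11623
Band 5: 2766 * 0.944 = 2611
End of period: [5850, 6215, 5097, 11623, 2611]
— Period 3 —
Births: 6215 * 0.43 = 2672 ; 5097 * 0.282 = 1437 ⇒ total 4109
Band 2: 5850 * 0.953 = 5575
Band 3: 6215 * 0.955 = 5935
Band 4: 5097 * 0.922 = 4699
Band 5: 11623 * 0.944 = 10972
End of period: [4109, 5575, 5935, 4699, 10972]
Total after period 3: 4109 + 5575 + 5935 + 4699 + 10972 = 31290

31290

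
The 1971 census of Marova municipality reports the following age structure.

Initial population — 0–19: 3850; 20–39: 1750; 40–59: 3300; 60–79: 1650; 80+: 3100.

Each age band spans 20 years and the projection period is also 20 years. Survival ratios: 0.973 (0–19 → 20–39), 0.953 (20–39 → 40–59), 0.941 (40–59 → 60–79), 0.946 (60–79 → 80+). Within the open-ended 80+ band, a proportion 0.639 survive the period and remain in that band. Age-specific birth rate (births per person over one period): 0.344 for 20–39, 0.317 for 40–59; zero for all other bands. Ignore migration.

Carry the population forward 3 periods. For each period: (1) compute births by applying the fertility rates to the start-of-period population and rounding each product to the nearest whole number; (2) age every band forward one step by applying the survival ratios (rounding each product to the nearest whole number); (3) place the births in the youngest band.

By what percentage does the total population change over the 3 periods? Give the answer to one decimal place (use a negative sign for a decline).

Call the bands 1 to 5, youngest first.
[period 1]
Births: 1750 × 0.344 = 602  |  3300 × 0.317 = 1046 ⇒ total 1648
Band 2: 3850 × 0.973 = 3746
Band 3: 1750 × 0.953 = 1668
Band 4: 3300 × 0.941 = 3105
Band 5: 1650 × 0.946 + 3100 × 0.639 = 1561 + 1981 = 3542
Population now: 0–19=1648, 20–39=3746, 40–59=1668, 60–79=3105, 80+=3542
[period 2]
Births: 3746 × 0.344 = 1289  |  1668 × 0.317 = 529 ⇒ total 1818
Band 2: 1648 × 0.973 = 1604
Band 3: 3746 × 0.953 = 3570
Band 4: 1668 × 0.941 = 1570
Band 5: 3105 × 0.946 + 3542 × 0.639 = 2937 + 2263 = 5200
Population now: 0–19=1818, 20–39=1604, 40–59=3570, 60–79=1570, 80+=5200
[period 3]
Births: 1604 × 0.344 = 552  |  3570 × 0.317 = 1132 ⇒ total 1684
Band 2: 1818 × 0.973 = 1769
Band 3: 1604 × 0.953 = 1529
Band 4: 3570 × 0.941 = 3359
Band 5: 1570 × 0.946 + 5200 × 0.639 = 1485 + 3323 = 4808
Population now: 0–19=1684, 20–39=1769, 40–59=1529, 60–79=3359, 80+=4808
Total: 13650 → 13149; change = -501; percentage change = -3.7%

-3.7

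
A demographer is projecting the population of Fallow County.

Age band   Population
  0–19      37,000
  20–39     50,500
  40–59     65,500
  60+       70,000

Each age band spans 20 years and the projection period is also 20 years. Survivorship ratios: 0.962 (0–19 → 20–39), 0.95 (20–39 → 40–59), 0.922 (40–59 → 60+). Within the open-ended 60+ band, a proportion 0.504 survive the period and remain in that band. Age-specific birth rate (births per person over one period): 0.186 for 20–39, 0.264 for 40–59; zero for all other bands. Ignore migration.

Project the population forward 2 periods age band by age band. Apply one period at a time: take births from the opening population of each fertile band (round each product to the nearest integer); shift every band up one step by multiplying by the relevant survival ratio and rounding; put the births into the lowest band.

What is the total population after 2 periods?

171221

Let band 1 be 0–19 through band 4 = 60+.
Period 1:
Births: 50500 * 0.186 = 9393, 65500 * 0.264 = 17292 → 26685
Band 2: 37000 * 0.962 = 35594
Band 3: 50500 * 0.95 = 47975
Band 4: 65500 * 0.922 + 70000 * 0.504 = 60391 + 35280 = 95671
End of period: [26685, 35594, 47975, 95671]
Period 2:
Births: 35594 * 0.186 = 6620, 47975 * 0.264 = 12665 → 19285
Band 2: 26685 * 0.962 = 25671
Band 3: 35594 * 0.95 = 33814
Band 4: 47975 * 0.922 + 95671 * 0.504 = 44233 + 48218 = 92451
End of period: [19285, 25671, 33814, 92451]
Total after period 2: 19285 + 25671 + 33814 + 92451 = 171221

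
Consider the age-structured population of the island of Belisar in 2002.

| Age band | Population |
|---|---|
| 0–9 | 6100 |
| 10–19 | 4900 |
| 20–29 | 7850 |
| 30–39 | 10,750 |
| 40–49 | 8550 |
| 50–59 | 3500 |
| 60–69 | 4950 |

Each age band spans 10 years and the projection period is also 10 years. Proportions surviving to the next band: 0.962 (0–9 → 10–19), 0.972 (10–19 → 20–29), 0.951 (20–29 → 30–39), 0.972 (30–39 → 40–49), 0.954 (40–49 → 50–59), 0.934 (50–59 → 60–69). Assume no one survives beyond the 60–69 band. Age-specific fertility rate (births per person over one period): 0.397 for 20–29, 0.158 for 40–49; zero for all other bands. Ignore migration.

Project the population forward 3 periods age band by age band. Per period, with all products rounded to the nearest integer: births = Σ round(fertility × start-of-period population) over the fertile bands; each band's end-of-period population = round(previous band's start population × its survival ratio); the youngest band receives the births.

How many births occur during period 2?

Period 1:
Births: 7850 × 0.397 = 3116 ; 8550 × 0.158 = 1351 → total 4467
10–19: 6100 × 0.962 = 5868
20–29: 4900 × 0.972 = 4763
30–39: 7850 × 0.951 = 7465
40–49: 10750 × 0.972 = 10449
50–59: 8550 × 0.954 = 8157
60–69: 3500 × 0.934 = 3269
Giving 4467 / 5868 / 4763 / 7465 / 10449 / 8157 / 3269.
Period 2:
Births: 4763 × 0.397 = 1891 ; 10449 × 0.158 = 1651 → total 3542
10–19: 4467 × 0.962 = 4297
20–29: 5868 × 0.972 = 5704
30–39: 4763 × 0.951 = 4530
40–49: 7465 × 0.972 = 7256
50–59: 10449 × 0.954 = 9968
60–69: 8157 × 0.934 = 7619
Giving 3542 / 4297 / 5704 / 4530 / 7256 / 9968 / 7619.

3542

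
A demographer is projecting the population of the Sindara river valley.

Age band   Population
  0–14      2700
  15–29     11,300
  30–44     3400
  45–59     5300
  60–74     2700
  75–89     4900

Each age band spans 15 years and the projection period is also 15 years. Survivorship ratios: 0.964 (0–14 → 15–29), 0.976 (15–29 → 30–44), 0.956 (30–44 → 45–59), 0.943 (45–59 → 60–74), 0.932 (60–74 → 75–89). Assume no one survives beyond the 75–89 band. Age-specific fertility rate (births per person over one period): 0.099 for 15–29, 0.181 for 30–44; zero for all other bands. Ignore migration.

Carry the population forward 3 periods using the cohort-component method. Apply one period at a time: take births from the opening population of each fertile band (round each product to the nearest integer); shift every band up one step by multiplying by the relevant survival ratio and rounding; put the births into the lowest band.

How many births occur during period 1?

[period 1]
Births: 11300 × 0.099 = 1119 ; 3400 × 0.181 = 615 — total 1734
15–29: 2700 × 0.964 = 2603
30–44: 11300 × 0.976 = 11029
45–59: 3400 × 0.956 = 3250
60–74: 5300 × 0.943 = 4998
75–89: 2700 × 0.932 = 2516
End of period: [1734, 2603, 11029, 3250, 4998, 2516]

1734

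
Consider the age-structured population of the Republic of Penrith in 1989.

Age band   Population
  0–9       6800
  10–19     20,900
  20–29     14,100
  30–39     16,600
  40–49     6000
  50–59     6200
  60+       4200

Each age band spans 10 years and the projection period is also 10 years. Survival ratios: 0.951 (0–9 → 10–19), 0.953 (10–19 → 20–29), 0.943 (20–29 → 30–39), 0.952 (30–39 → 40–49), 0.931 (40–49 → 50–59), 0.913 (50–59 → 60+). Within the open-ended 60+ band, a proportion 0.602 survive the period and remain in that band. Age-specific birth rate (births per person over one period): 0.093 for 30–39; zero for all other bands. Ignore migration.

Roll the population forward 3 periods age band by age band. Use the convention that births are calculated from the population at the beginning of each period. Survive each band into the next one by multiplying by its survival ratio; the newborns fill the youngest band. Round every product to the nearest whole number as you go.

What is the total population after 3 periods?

59271

Numbering the groups 1..7 from youngest to oldest:
[period 1]
Births: 16600 * 0.093 = 1544
Group 2: 6800 * 0.951 = 6467
Group 3: 20900 * 0.953 = 19918
Group 4: 14100 * 0.943 = 13296
Group 5: 16600 * 0.952 = 15803
Group 6: 6000 * 0.931 = 5586
Group 7: 6200 * 0.913 + 4200 * 0.602 = 5661 + 2528 = 8189
End of period: [1544, 6467, 19918, 13296, 15803, 5586, 8189]
[period 2]
Births: 13296 * 0.093 = 1237
Group 2: 1544 * 0.951 = 1468
Group 3: 6467 * 0.953 = 6163
Group 4: 19918 * 0.943 = 18783
Group 5: 13296 * 0.952 = 12658
Group 6: 15803 * 0.931 = 14713
Group 7: 5586 * 0.913 + 8189 * 0.602 = 5100 + 4930 = 10030
End of period: [1237, 1468, 6163, 18783, 12658, 14713, 10030]
[period 3]
Births: 18783 * 0.093 = 1747
Group 2: 1237 * 0.951 = 1176
Group 3: 1468 * 0.953 = 1399
Group 4: 6163 * 0.943 = 5812
Group 5: 18783 * 0.952 = 17881
Group 6: 12658 * 0.931 = 11785
Group 7: 14713 * 0.913 + 10030 * 0.602 = 13433 + 6038 = 19471
End of period: [1747, 1176, 1399, 5812, 17881, 11785, 19471]
Total after period 3: 1747 + 1176 + 1399 + 5812 + 17881 + 11785 + 19471 = 59271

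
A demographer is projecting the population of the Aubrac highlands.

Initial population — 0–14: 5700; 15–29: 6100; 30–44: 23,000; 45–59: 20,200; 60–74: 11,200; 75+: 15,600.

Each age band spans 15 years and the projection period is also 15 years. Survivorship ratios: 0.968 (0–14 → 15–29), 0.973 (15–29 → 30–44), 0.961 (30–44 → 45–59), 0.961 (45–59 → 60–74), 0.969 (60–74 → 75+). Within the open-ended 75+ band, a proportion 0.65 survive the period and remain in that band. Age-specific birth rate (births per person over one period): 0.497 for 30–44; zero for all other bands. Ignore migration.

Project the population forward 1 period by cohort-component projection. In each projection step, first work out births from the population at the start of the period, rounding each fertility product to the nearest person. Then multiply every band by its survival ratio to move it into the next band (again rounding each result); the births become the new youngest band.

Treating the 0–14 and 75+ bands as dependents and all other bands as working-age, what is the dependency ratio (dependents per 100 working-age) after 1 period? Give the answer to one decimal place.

61.2

Numbering the bands 1..6 from youngest to oldest:
Period 1.
Births: 23000 * 0.497 = 11431
Band 2: 5700 * 0.968 = 5518
Band 3: 6100 * 0.973 = 5935
Band 4: 23000 * 0.961 = 22103
Band 5: 20200 * 0.961 = 19412
Band 6: 11200 * 0.969 + 15600 * 0.65 = 10853 + 10140 = 20993
Giving 11431 / 5518 / 5935 / 22103 / 19412 / 20993.
Dependents (band 0–14 + band 75+) = 11431 + 20993 = 32424; working-age = 52968; ratio = 32424/52968 × 100 = 61.2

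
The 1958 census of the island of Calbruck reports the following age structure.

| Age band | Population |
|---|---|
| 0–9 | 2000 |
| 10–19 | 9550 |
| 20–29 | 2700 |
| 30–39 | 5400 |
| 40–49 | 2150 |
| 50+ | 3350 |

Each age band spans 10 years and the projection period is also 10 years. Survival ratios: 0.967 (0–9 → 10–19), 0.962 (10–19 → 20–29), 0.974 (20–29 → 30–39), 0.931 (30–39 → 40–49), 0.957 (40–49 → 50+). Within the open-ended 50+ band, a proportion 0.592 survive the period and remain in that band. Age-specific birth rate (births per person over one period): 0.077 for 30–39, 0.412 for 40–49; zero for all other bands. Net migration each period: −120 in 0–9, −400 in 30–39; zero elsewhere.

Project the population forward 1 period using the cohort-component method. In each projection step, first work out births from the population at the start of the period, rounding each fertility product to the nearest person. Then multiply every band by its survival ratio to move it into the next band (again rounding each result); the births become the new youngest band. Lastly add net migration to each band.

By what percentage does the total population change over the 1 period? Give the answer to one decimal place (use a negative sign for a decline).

-6.2

Numbering the bands 1..6 from youngest to oldest:
Period 1.
Births: 5400 × 0.077 = 416 ; 2150 × 0.412 = 886 → 1302
Band 2: 2000 × 0.967 = 1934
Band 3: 9550 × 0.962 = 9187
Band 4: 2700 × 0.974 = 2630
Band 5: 5400 × 0.931 = 5027
Band 6: 2150 × 0.957 + 3350 × 0.592 = 2058 + 1983 = 4041
Net migration: Band 1 − 120 → 1182; Band 4 − 400 → 2230
Giving 1182 / 1934 / 9187 / 2230 / 5027 / 4041.
Total: 25150 → 23601; change = -1549; percentage change = -6.2%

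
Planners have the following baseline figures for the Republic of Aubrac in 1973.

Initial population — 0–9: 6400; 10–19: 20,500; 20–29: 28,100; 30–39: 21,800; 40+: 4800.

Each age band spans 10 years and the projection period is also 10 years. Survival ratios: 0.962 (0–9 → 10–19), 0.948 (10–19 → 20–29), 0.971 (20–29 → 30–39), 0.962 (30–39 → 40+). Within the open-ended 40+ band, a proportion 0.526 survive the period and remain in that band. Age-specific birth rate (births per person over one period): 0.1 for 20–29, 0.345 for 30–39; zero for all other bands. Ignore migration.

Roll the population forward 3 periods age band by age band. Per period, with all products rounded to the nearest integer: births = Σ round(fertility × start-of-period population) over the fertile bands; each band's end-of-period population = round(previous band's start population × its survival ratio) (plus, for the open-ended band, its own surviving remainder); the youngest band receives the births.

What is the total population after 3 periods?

Call the bands 1 to 5, youngest first.
Period 1:
Births: 28100 × 0.1 = 2810  |  21800 × 0.345 = 7521 — total 10331
Band 2: 6400 × 0.962 = 6157
Band 3: 20500 × 0.948 = 19434
Band 4: 28100 × 0.971 = 27285
Band 5: 21800 × 0.962 + 4800 × 0.526 = 20972 + 2525 = 23497
→ [10331, 6157, 19434, 27285, 23497]
Period 2:
Births: 19434 × 0.1 = 1943  |  27285 × 0.345 = 9413 — total 11356
Band 2: 10331 × 0.962 = 9938
Band 3: 6157 × 0.948 = 5837
Band 4: 19434 × 0.971 = 18870
Band 5: 27285 × 0.962 + 23497 × 0.526 = 26248 + 12359 = 38607
→ [11356, 9938, 5837, 18870, 38607]
Period 3:
Births: 5837 × 0.1 = 584  |  18870 × 0.345 = 6510 — total 7094
Band 2: 11356 × 0.962 = 10924
Band 3: 9938 × 0.948 = 9421
Band 4: 5837 × 0.971 = 5668
Band 5: 18870 × 0.962 + 38607 × 0.526 = 18153 + 20307 = 38460
→ [7094, 10924, 9421, 5668, 38460]
Total after period 3: 7094 + 10924 + 9421 + 5668 + 38460 = 71567

71567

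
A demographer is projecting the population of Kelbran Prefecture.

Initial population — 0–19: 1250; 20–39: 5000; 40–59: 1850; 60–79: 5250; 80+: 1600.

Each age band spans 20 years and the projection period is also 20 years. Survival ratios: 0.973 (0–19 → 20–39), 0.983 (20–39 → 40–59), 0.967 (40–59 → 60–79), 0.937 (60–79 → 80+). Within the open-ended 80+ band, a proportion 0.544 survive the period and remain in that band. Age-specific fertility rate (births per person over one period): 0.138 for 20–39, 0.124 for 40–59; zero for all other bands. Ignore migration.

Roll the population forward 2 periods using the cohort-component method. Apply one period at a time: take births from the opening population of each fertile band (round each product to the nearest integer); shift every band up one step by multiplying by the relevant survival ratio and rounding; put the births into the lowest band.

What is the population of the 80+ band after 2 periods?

Period 1:
Births: 5000 * 0.138 = 690 ; 1850 * 0.124 = 229 → 919
20–39: 1250 * 0.973 = 1216
40–59: 5000 * 0.983 = 4915
60–79: 1850 * 0.967 = 1789
80+: 5250 * 0.937 + 1600 * 0.544 = 4919 + 870 = 5789
End of period: [919, 1216, 4915, 1789, 5789]
Period 2:
Births: 1216 * 0.138 = 168 ; 4915 * 0.124 = 609 → 777
20–39: 919 * 0.973 = 894
40–59: 1216 * 0.983 = 1195
60–79: 4915 * 0.967 = 4753
80+: 1789 * 0.937 + 5789 * 0.544 = 1676 + 3149 = 4825
End of period: [777, 894, 1195, 4753, 4825]

4825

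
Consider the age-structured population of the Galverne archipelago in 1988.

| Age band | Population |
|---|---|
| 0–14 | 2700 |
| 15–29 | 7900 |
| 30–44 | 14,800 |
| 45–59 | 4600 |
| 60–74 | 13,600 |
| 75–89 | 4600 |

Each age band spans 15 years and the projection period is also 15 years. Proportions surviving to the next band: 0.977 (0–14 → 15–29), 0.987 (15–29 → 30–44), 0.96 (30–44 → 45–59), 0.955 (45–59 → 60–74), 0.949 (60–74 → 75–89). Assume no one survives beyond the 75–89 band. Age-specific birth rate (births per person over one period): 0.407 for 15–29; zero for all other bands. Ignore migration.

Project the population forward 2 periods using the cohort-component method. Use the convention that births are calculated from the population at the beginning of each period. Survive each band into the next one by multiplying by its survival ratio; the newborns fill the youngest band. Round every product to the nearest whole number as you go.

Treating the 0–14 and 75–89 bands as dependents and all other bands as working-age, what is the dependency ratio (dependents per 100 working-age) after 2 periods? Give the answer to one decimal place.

Call the groups 1 to 6, youngest first.
Period 1.
Births: 7900 * 0.407 = 3215
Group 2: 2700 * 0.977 = 2638
Group 3: 7900 * 0.987 = 7797
Group 4: 14800 * 0.96 = 14208
Group 5: 4600 * 0.955 = 4393
Group 6: 13600 * 0.949 = 12906
End of period: [3215, 2638, 7797, 14208, 4393, 12906]
Period 2.
Births: 2638 * 0.407 = 1074
Group 2: 3215 * 0.977 = 3141
Group 3: 2638 * 0.987 = 2604
Group 4: 7797 * 0.96 = 7485
Group 5: 14208 * 0.955 = 13569
Group 6: 4393 * 0.949 = 4169
End of period: [1074, 3141, 2604, 7485, 13569, 4169]
Dependents (band 0–14 + band 75–89) = 1074 + 4169 = 5243; working-age = 26799; ratio = 5243/26799 × 100 = 19.6

19.6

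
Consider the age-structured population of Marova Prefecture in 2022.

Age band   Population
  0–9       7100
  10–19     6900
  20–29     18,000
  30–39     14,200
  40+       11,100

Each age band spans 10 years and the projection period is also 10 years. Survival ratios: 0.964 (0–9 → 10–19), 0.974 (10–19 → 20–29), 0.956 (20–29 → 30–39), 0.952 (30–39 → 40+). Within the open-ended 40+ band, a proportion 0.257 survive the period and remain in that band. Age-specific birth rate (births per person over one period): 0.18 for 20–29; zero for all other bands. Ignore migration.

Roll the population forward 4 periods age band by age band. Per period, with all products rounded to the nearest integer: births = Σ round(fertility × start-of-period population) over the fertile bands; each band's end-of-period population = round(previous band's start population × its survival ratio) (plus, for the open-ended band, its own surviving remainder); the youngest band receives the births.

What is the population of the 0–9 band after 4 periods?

548

Call the groups 1 to 5, youngest first.
— Period 1 —
Births: 18000 * 0.18 = 3240
Group 2: 7100 * 0.964 = 6844
Group 3: 6900 * 0.974 = 6721
Group 4: 18000 * 0.956 = 17208
Group 5: 14200 * 0.952 + 11100 * 0.257 = 13518 + 2853 = 16371
Giving 3240 / 6844 / 6721 / 17208 / 16371.
— Period 2 —
Births: 6721 * 0.18 = 1210
Group 2: 3240 * 0.964 = 3123
Group 3: 6844 * 0.974 = 6666
Group 4: 6721 * 0.956 = 6425
Group 5: 17208 * 0.952 + 16371 * 0.257 = 16382 + 4207 = 20589
Giving 1210 / 3123 / 6666 / 6425 / 20589.
— Period 3 —
Births: 6666 * 0.18 = 1200
Group 2: 1210 * 0.964 = 1166
Group 3: 3123 * 0.974 = 3042
Group 4: 6666 * 0.956 = 6373
Group 5: 6425 * 0.952 + 20589 * 0.257 = 6117 + 5291 = 11408
Giving 1200 / 1166 / 3042 / 6373 / 11408.
— Period 4 —
Births: 3042 * 0.18 = 548
Group 2: 1200 * 0.964 = 1157
Group 3: 1166 * 0.974 = 1136
Group 4: 3042 * 0.956 = 2908
Group 5: 6373 * 0.952 + 11408 * 0.257 = 6067 + 2932 = 8999
Giving 548 / 1157 / 1136 / 2908 / 8999.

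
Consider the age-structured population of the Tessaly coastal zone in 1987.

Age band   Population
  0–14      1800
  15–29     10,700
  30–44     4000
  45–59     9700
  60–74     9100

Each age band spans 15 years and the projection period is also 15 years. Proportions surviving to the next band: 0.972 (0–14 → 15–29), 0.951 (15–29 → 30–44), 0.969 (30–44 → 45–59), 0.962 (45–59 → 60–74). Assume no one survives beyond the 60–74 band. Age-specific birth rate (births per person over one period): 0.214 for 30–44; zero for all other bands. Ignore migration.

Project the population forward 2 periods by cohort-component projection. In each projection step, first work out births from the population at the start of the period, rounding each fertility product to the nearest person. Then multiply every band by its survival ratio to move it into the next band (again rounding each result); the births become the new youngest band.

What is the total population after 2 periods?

18264

Period 1:
Births: 4000 * 0.214 = 856
15–29: 1800 * 0.972 = 1750
30–44: 10700 * 0.951 = 10176
45–59: 4000 * 0.969 = 3876
60–74: 9700 * 0.962 = 9331
→ [856, 1750, 10176, 3876, 9331]
Period 2:
Births: 10176 * 0.214 = 2178
15–29: 856 * 0.972 = 832
30–44: 1750 * 0.951 = 1664
45–59: 10176 * 0.969 = 9861
60–74: 3876 * 0.962 = 3729
→ [2178, 832, 1664, 9861, 3729]
Total after period 2: 2178 + 832 + 1664 + 9861 + 3729 = 18264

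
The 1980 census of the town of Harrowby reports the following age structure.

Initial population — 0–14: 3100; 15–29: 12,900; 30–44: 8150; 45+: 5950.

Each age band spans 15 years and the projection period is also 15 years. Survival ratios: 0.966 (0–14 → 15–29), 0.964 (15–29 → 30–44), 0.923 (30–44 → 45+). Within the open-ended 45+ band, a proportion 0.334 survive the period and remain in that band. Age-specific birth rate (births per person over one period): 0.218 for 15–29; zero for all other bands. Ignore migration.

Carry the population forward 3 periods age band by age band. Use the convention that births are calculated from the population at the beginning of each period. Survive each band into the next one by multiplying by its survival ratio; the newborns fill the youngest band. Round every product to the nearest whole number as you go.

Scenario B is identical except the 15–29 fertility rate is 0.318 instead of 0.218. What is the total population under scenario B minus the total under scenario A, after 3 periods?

After projecting period 1:
Births: 12900 × 0.218 = 2812
15–29: 3100 × 0.966 = 2995
30–44: 12900 × 0.964 = 12436
45+: 8150 × 0.923 + 5950 × 0.334 = 7522 + 1987 = 9509
Population now: 0–14=2812, 15–29=2995, 30–44=12436, 45+=9509
After projecting period 2:
Births: 2995 × 0.218 = 653
15–29: 2812 × 0.966 = 2716
30–44: 2995 × 0.964 = 2887
45+: 12436 × 0.923 + 9509 × 0.334 = 11478 + 3176 = 14654
Population now: 0–14=653, 15–29=2716, 30–44=2887, 45+=14654
After projecting period 3:
Births: 2716 × 0.218 = 592
15–29: 653 × 0.966 = 631
30–44: 2716 × 0.964 = 2618
45+: 2887 × 0.923 + 14654 × 0.334 = 2665 + 4894 = 7559
Population now: 0–14=592, 15–29=631, 30–44=2618, 45+=7559
Scenario A total after 3 periods: 11400
Scenario B projection —
After projecting period 1:
Births: 12900 × 0.318 = 4102
15–29: 3100 × 0.966 = 2995
30–44: 12900 × 0.964 = 12436
45+: 8150 × 0.923 + 5950 × 0.334 = 7522 + 1987 = 9509
Population now: 0–14=4102, 15–29=2995, 30–44=12436, 45+=9509
After projecting period 2:
Births: 2995 × 0.318 = 952
15–29: 4102 × 0.966 = 3963
30–44: 2995 × 0.964 = 2887
45+: 12436 × 0.923 + 9509 × 0.334 = 11478 + 3176 = 14654
Population now: 0–14=952, 15–29=3963, 30–44=2887, 45+=14654
After projecting period 3:
Births: 3963 × 0.318 = 1260
15–29: 952 × 0.966 = 920
30–44: 3963 × 0.964 = 3820
45+: 2887 × 0.923 + 14654 × 0.334 = 2665 + 4894 = 7559
Population now: 0–14=1260, 15–29=920, 30–44=3820, 45+=7559
Scenario B total after 3 periods: 13559
Difference B − A = 13559 − 11400 = 2159

2159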